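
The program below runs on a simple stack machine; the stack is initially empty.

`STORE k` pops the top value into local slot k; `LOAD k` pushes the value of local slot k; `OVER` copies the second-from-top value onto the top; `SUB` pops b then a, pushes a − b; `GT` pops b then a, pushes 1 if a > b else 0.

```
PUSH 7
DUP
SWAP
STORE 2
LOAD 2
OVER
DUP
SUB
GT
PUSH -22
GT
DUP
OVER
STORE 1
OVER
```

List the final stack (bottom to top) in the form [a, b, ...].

[7, 1, 1, 1]

PUSH 7   → [7]
DUP      → [7, 7]
SWAP     → [7, 7]
STORE 2  → [7]
LOAD 2   → [7, 7]
OVER     → [7, 7, 7]
DUP      → [7, 7, 7, 7]
SUB      → [7, 7, 0]
GT       → [7, 1]
PUSH -22 → [7, 1, -22]
GT       → [7, 1]
DUP      → [7, 1, 1]
OVER     → [7, 1, 1, 1]
STORE 1  → [7, 1, 1]
OVER     → [7, 1, 1, 1]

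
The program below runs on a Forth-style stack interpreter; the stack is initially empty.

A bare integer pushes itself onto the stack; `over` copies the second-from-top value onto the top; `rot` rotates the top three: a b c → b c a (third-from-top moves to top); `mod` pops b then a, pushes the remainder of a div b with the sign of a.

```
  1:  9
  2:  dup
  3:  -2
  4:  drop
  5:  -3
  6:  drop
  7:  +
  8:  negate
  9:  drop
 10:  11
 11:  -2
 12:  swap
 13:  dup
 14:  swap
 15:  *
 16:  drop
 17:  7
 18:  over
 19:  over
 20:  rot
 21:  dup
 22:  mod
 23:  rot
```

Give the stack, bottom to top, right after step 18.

9       9
dup     9 9
-2      9 9 -2
drop    9 9
-3      9 9 -3
drop    9 9
+       18
negate  -18
drop    (empty)
11      11
-2      11 -2
swap    -2 11
dup     -2 11 11
swap    -2 11 11
*       -2 121
drop    -2
7       -2 7
over    -2 7 -2

[-2, 7, -2]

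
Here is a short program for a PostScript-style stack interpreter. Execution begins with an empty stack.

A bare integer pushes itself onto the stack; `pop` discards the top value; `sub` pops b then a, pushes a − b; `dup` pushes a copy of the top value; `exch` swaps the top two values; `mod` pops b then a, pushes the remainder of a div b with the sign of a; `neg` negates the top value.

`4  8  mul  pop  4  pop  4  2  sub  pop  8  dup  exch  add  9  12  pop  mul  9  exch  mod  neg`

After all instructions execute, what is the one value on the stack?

4    -> 4
8    -> 4 8
mul  -> 32
pop  -> (empty)
4    -> 4
pop  -> (empty)
4    -> 4
2    -> 4 2
sub  -> 2
pop  -> (empty)
8    -> 8
dup  -> 8 8
exch -> 8 8
add  -> 16
9    -> 16 9
12   -> 16 9 12
pop  -> 16 9
mul  -> 144
9    -> 144 9
exch -> 9 144
mod  -> 9
neg  -> -9

-9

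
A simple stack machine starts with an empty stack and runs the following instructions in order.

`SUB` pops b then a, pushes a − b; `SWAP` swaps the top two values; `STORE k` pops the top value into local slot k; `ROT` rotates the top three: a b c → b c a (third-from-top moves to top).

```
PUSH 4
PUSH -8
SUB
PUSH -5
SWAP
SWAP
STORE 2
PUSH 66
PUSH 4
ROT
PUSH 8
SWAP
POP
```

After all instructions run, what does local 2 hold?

PUSH 4  → [4]
PUSH -8 → [4, -8]
SUB     → [12]
PUSH -5 → [12, -5]
SWAP    → [-5, 12]
SWAP    → [12, -5]
STORE 2 → [12]
PUSH 66 → [12, 66]
PUSH 4  → [12, 66, 4]
ROT     → [66, 4, 12]
PUSH 8  → [66, 4, 12, 8]
SWAP    → [66, 4, 8, 12]
POP     → [66, 4, 8]

-5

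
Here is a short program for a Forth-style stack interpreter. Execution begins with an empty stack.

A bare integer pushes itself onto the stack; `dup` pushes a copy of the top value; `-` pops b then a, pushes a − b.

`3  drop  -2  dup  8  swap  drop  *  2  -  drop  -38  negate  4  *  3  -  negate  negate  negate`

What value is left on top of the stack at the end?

-149

3      -> [3]
drop   -> []
-2     -> [-2]
dup    -> [-2, -2]
8      -> [-2, -2, 8]
swap   -> [-2, 8, -2]
drop   -> [-2, 8]
*      -> [-16]
2      -> [-16, 2]
-      -> [-18]
drop   -> []
-38    -> [-38]
negate -> [38]
4      -> [38, 4]
*      -> [152]
3      -> [152, 3]
-      -> [149]
negate -> [-149]
negate -> [149]
negate -> [-149]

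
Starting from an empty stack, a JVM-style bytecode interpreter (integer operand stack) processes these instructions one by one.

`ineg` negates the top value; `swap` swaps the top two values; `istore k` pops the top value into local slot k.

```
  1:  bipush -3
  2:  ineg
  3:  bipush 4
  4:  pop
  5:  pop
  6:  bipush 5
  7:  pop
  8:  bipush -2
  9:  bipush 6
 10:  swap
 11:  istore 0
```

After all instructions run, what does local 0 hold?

bipush -3  -3
ineg       3
bipush 4   3 4
pop        3
pop        (empty)
bipush 5   5
pop        (empty)
bipush -2  -2
bipush 6   -2 6
swap       6 -2
istore 0   6

-2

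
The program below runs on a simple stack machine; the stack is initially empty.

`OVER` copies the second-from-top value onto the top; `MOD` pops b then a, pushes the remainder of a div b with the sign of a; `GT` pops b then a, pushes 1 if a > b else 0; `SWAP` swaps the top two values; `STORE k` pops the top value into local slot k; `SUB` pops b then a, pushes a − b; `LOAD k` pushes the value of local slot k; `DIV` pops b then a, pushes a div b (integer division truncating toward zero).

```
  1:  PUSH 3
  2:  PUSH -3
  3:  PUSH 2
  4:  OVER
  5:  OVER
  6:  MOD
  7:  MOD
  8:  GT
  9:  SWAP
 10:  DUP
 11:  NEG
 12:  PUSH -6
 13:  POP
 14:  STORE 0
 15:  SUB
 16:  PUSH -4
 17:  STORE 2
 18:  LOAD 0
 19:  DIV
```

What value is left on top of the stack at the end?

PUSH 3   3
PUSH -3  3 -3
PUSH 2   3 -3 2
OVER     3 -3 2 -3
OVER     3 -3 2 -3 2
MOD      3 -3 2 -1
MOD      3 -3 0
GT       3 0
SWAP     0 3
DUP      0 3 3
NEG      0 3 -3
PUSH -6  0 3 -3 -6
POP      0 3 -3
STORE 0  0 3
SUB      -3
PUSH -4  -3 -4
STORE 2  -3
LOAD 0   -3 -3
DIV      1

1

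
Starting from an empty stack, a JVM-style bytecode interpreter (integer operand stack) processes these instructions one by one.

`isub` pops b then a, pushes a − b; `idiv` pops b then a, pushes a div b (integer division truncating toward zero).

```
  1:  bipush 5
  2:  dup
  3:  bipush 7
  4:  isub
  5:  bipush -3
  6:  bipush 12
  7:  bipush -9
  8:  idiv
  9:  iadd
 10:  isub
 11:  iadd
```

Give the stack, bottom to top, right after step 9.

bipush 5  : [5]
dup       : [5, 5]
bipush 7  : [5, 5, 7]
isub      : [5, -2]
bipush -3 : [5, -2, -3]
bipush 12 : [5, -2, -3, 12]
bipush -9 : [5, -2, -3, 12, -9]
idiv      : [5, -2, -3, -1]
iadd      : [5, -2, -4]

[5, -2, -4]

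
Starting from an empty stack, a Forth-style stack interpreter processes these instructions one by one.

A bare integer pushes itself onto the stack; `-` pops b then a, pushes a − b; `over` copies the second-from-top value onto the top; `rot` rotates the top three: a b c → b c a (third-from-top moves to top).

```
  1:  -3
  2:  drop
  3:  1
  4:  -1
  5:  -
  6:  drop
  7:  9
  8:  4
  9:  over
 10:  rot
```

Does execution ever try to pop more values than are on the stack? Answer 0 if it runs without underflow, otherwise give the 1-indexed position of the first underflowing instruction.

0

-3   -> -3
drop -> (empty)
1    -> 1
-1   -> 1 -1
-    -> 2
drop -> (empty)
9    -> 9
4    -> 9 4
over -> 9 4 9
rot  -> 4 9 9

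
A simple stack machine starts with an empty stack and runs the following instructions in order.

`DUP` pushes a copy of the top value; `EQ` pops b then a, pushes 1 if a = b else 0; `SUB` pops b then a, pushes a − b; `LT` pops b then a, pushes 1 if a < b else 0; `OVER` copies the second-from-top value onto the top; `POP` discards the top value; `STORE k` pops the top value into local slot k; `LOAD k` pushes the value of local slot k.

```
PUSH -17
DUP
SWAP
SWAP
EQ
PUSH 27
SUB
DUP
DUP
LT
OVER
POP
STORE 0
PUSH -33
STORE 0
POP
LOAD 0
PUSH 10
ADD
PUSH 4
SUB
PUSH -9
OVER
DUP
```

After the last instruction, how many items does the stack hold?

4

PUSH -17  [-17]
DUP       [-17, -17]
SWAP      [-17, -17]
SWAP      [-17, -17]
EQ        [1]
PUSH 27   [1, 27]
SUB       [-26]
DUP       [-26, -26]
DUP       [-26, -26, -26]
LT        [-26, 0]
OVER      [-26, 0, -26]
POP       [-26, 0]
STORE 0   [-26]
PUSH -33  [-26, -33]
STORE 0   [-26]
POP       []
LOAD 0    [-33]
PUSH 10   [-33, 10]
ADD       [-23]
PUSH 4    [-23, 4]
SUB       [-27]
PUSH -9   [-27, -9]
OVER      [-27, -9, -27]
DUP       [-27, -9, -27, -27]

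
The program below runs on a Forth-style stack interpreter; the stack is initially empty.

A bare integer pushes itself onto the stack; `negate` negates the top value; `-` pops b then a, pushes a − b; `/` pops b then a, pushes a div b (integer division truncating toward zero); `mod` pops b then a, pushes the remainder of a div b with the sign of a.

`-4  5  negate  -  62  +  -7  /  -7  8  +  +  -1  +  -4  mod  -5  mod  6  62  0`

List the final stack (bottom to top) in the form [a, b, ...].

[-1, 6, 62, 0]

-4     -> -4
5      -> -4 5
negate -> -4 -5
-      -> 1
62     -> 1 62
+      -> 63
-7     -> 63 -7
/      -> -9
-7     -> -9 -7
8      -> -9 -7 8
+      -> -9 1
+      -> -8
-1     -> -8 -1
+      -> -9
-4     -> -9 -4
mod    -> -1
-5     -> -1 -5
mod    -> -1
6      -> -1 6
62     -> -1 6 62
0      -> -1 6 62 0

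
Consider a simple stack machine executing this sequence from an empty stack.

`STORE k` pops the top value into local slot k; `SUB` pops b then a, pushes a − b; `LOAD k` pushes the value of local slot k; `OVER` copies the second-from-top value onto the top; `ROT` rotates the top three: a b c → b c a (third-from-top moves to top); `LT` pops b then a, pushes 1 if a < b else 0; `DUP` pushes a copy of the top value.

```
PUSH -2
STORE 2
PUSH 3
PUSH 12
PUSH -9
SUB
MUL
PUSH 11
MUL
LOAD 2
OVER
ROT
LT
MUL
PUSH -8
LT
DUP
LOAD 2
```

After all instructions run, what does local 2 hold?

-2

PUSH -2 → [-2]
STORE 2 → []
PUSH 3  → [3]
PUSH 12 → [3, 12]
PUSH -9 → [3, 12, -9]
SUB     → [3, 21]
MUL     → [63]
PUSH 11 → [63, 11]
MUL     → [693]
LOAD 2  → [693, -2]
OVER    → [693, -2, 693]
ROT     → [-2, 693, 693]
LT      → [-2, 0]
MUL     → [0]
PUSH -8 → [0, -8]
LT      → [0]
DUP     → [0, 0]
LOAD 2  → [0, 0, -2]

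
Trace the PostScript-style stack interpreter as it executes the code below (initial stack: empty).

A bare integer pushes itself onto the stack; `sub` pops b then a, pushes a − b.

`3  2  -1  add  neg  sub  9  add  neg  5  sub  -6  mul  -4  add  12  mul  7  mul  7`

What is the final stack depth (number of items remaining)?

2

3   → [3]
2   → [3, 2]
-1  → [3, 2, -1]
add → [3, 1]
neg → [3, -1]
sub → [4]
9   → [4, 9]
add → [13]
neg → [-13]
5   → [-13, 5]
sub → [-18]
-6  → [-18, -6]
mul → [108]
-4  → [108, -4]
add → [104]
12  → [104, 12]
mul → [1248]
7   → [1248, 7]
mul → [8736]
7   → [8736, 7]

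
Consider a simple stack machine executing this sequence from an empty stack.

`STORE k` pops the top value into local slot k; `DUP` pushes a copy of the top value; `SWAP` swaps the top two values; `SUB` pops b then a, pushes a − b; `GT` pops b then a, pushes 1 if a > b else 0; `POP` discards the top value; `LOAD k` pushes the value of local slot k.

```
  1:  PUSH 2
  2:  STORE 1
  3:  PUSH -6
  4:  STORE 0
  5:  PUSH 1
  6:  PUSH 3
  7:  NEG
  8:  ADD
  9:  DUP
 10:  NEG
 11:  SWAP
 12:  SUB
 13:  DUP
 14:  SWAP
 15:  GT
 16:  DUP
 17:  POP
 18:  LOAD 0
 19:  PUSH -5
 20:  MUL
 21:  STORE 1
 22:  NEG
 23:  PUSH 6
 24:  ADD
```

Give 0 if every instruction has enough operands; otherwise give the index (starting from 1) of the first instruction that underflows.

PUSH 2   [2]
STORE 1  []
PUSH -6  [-6]
STORE 0  []
PUSH 1   [1]
PUSH 3   [1, 3]
NEG      [1, -3]
ADD      [-2]
DUP      [-2, -2]
NEG      [-2, 2]
SWAP     [2, -2]
SUB      [4]
DUP      [4, 4]
SWAP     [4, 4]
GT       [0]
DUP      [0, 0]
POP      [0]
LOAD 0   [0, -6]
PUSH -5  [0, -6, -5]
MUL      [0, 30]
STORE 1  [0]
NEG      [0]
PUSH 6   [0, 6]
ADD      [6]

0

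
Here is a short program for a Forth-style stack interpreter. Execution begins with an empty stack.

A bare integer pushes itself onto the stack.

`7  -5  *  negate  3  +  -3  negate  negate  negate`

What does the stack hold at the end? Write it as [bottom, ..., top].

[38, 3]

7      : [7]
-5     : [7, -5]
*      : [-35]
negate : [35]
3      : [35, 3]
+      : [38]
-3     : [38, -3]
negate : [38, 3]
negate : [38, -3]
negate : [38, 3]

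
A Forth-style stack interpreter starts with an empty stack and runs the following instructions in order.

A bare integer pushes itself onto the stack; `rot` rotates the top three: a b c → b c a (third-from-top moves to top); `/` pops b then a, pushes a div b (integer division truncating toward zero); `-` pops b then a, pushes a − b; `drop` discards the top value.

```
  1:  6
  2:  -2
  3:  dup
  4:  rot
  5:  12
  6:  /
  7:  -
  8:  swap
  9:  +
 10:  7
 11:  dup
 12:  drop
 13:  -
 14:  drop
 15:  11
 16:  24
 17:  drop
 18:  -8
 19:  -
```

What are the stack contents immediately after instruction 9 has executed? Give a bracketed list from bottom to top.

6    -> 6
-2   -> 6 -2
dup  -> 6 -2 -2
rot  -> -2 -2 6
12   -> -2 -2 6 12
/    -> -2 -2 0
-    -> -2 -2
swap -> -2 -2
+    -> -4

[-4]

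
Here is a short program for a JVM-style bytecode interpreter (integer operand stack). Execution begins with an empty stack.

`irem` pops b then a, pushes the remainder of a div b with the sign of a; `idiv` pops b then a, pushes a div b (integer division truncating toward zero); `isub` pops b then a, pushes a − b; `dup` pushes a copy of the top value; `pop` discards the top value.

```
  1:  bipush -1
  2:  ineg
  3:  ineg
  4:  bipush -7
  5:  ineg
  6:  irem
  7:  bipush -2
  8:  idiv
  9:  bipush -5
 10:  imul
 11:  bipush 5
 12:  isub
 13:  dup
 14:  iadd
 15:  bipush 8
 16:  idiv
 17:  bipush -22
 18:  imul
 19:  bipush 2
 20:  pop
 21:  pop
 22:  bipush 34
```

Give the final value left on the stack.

bipush -1  -> -1
ineg       -> 1
ineg       -> -1
bipush -7  -> -1 -7
ineg       -> -1 7
irem       -> -1
bipush -2  -> -1 -2
idiv       -> 0
bipush -5  -> 0 -5
imul       -> 0
bipush 5   -> 0 5
isub       -> -5
dup        -> -5 -5
iadd       -> -10
bipush 8   -> -10 8
idiv       -> -1
bipush -22 -> -1 -22
imul       -> 22
bipush 2   -> 22 2
pop        -> 22
pop        -> (empty)
bipush 34  -> 34

34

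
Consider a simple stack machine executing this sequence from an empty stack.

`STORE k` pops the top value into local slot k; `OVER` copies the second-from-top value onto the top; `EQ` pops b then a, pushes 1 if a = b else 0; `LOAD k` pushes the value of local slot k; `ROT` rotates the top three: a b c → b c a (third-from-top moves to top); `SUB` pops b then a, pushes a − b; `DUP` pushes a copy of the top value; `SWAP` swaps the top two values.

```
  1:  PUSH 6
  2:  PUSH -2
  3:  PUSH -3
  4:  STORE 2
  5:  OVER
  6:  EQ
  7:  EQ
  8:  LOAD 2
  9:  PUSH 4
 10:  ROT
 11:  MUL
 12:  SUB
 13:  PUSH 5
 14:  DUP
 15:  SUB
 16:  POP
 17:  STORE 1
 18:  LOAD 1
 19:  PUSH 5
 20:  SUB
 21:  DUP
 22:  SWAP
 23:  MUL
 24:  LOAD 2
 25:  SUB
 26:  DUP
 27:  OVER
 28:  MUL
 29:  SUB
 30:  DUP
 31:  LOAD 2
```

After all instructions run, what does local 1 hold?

PUSH 6  -> [6]
PUSH -2 -> [6, -2]
PUSH -3 -> [6, -2, -3]
STORE 2 -> [6, -2]
OVER    -> [6, -2, 6]
EQ      -> [6, 0]
EQ      -> [0]
LOAD 2  -> [0, -3]
PUSH 4  -> [0, -3, 4]
ROT     -> [-3, 4, 0]
MUL     -> [-3, 0]
SUB     -> [-3]
PUSH 5  -> [-3, 5]
DUP     -> [-3, 5, 5]
SUB     -> [-3, 0]
POP     -> [-3]
STORE 1 -> []
LOAD 1  -> [-3]
PUSH 5  -> [-3, 5]
SUB     -> [-8]
DUP     -> [-8, -8]
SWAP    -> [-8, -8]
MUL     -> [64]
LOAD 2  -> [64, -3]
SUB     -> [67]
DUP     -> [67, 67]
OVER    -> [67, 67, 67]
MUL     -> [67, 4489]
SUB     -> [-4422]
DUP     -> [-4422, -4422]
LOAD 2  -> [-4422, -4422, -3]

-3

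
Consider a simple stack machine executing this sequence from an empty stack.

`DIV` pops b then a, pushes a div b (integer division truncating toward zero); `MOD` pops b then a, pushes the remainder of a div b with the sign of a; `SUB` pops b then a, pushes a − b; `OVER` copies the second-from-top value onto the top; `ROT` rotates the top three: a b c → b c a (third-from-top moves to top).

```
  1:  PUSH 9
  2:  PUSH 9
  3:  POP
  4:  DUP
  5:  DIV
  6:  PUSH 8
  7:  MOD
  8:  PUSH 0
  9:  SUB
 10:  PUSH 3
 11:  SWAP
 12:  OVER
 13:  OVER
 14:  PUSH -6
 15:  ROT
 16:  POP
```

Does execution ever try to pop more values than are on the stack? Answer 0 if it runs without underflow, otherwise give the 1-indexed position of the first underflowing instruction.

0

PUSH 9  : [9]
PUSH 9  : [9, 9]
POP     : [9]
DUP     : [9, 9]
DIV     : [1]
PUSH 8  : [1, 8]
MOD     : [1]
PUSH 0  : [1, 0]
SUB     : [1]
PUSH 3  : [1, 3]
SWAP    : [3, 1]
OVER    : [3, 1, 3]
OVER    : [3, 1, 3, 1]
PUSH -6 : [3, 1, 3, 1, -6]
ROT     : [3, 1, 1, -6, 3]
POP     : [3, 1, 1, -6]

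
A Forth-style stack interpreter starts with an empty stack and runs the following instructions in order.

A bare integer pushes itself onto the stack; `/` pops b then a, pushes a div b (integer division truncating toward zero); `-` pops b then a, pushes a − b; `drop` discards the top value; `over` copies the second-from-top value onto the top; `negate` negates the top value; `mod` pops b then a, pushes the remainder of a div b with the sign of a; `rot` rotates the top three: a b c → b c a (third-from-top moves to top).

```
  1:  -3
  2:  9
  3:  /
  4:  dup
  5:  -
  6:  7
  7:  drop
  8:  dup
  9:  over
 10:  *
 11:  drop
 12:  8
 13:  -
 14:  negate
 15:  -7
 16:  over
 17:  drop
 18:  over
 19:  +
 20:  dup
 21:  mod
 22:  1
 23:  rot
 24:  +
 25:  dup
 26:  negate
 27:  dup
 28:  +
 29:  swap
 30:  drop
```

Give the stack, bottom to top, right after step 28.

-3      [-3]
9       [-3, 9]
/       [0]
dup     [0, 0]
-       [0]
7       [0, 7]
drop    [0]
dup     [0, 0]
over    [0, 0, 0]
*       [0, 0]
drop    [0]
8       [0, 8]
-       [-8]
negate  [8]
-7      [8, -7]
over    [8, -7, 8]
drop    [8, -7]
over    [8, -7, 8]
+       [8, 1]
dup     [8, 1, 1]
mod     [8, 0]
1       [8, 0, 1]
rot     [0, 1, 8]
+       [0, 9]
dup     [0, 9, 9]
negate  [0, 9, -9]
dup     [0, 9, -9, -9]
+       [0, 9, -18]

[0, 9, -18]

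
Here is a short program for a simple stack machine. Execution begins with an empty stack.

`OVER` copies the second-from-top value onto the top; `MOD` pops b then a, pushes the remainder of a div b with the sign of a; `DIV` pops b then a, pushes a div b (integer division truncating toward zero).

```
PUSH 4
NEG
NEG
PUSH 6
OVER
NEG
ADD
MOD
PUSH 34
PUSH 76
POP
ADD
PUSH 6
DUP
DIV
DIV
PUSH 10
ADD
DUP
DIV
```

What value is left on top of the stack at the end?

PUSH 4  : 4
NEG     : -4
NEG     : 4
PUSH 6  : 4 6
OVER    : 4 6 4
NEG     : 4 6 -4
ADD     : 4 2
MOD     : 0
PUSH 34 : 0 34
PUSH 76 : 0 34 76
POP     : 0 34
ADD     : 34
PUSH 6  : 34 6
DUP     : 34 6 6
DIV     : 34 1
DIV     : 34
PUSH 10 : 34 10
ADD     : 44
DUP     : 44 44
DIV     : 1

1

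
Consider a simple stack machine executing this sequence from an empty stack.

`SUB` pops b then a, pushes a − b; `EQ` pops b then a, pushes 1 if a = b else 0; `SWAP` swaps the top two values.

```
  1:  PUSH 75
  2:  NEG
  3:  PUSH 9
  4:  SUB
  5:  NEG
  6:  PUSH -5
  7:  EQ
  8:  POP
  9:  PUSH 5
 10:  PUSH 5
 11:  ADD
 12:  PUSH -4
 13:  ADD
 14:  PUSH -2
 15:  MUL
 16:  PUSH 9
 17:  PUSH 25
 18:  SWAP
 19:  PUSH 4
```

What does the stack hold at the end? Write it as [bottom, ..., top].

PUSH 75 → 75
NEG     → -75
PUSH 9  → -75 9
SUB     → -84
NEG     → 84
PUSH -5 → 84 -5
EQ      → 0
POP     → (empty)
PUSH 5  → 5
PUSH 5  → 5 5
ADD     → 10
PUSH -4 → 10 -4
ADD     → 6
PUSH -2 → 6 -2
MUL     → -12
PUSH 9  → -12 9
PUSH 25 → -12 9 25
SWAP    → -12 25 9
PUSH 4  → -12 25 9 4

[-12, 25, 9, 4]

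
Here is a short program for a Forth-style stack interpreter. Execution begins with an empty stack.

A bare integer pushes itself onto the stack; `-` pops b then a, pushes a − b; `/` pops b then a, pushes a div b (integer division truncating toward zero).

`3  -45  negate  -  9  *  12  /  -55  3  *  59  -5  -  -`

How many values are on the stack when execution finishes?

3       3
-45     3 -45
negate  3 45
-       -42
9       -42 9
*       -378
12      -378 12
/       -31
-55     -31 -55
3       -31 -55 3
*       -31 -165
59      -31 -165 59
-5      -31 -165 59 -5
-       -31 -165 64
-       -31 -229

2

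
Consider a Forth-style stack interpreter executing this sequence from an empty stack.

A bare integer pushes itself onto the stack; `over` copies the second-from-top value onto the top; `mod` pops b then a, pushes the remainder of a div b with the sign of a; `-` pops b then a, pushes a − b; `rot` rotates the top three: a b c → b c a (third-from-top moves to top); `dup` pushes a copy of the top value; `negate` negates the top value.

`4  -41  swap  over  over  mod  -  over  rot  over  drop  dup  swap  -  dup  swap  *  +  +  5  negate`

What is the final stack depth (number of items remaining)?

2

4      → [4]
-41    → [4, -41]
swap   → [-41, 4]
over   → [-41, 4, -41]
over   → [-41, 4, -41, 4]
mod    → [-41, 4, -1]
-      → [-41, 5]
over   → [-41, 5, -41]
rot    → [5, -41, -41]
over   → [5, -41, -41, -41]
drop   → [5, -41, -41]
dup    → [5, -41, -41, -41]
swap   → [5, -41, -41, -41]
-      → [5, -41, 0]
dup    → [5, -41, 0, 0]
swap   → [5, -41, 0, 0]
*      → [5, -41, 0]
+      → [5, -41]
+      → [-36]
5      → [-36, 5]
negate → [-36, -5]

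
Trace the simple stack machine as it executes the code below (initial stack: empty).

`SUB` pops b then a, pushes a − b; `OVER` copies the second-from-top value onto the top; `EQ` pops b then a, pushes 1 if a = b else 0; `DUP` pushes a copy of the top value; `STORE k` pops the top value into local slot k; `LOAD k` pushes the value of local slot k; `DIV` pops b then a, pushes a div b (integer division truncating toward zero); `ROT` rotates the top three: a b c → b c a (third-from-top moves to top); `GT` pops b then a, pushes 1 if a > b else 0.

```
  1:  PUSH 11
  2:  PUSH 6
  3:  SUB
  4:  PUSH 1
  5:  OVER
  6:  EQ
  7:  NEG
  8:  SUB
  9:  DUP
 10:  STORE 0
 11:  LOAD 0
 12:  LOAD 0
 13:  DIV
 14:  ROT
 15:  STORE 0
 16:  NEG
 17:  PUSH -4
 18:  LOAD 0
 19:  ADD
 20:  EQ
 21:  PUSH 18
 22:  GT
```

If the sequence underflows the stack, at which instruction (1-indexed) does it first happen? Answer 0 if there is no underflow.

14

PUSH 11 : [11]
PUSH 6  : [11, 6]
SUB     : [5]
PUSH 1  : [5, 1]
OVER    : [5, 1, 5]
EQ      : [5, 0]
NEG     : [5, 0]
SUB     : [5]
DUP     : [5, 5]
STORE 0 : [5]
LOAD 0  : [5, 5]
LOAD 0  : [5, 5, 5]
DIV     : [5, 1]
ROT  — needs 3 operands, stack has 2 → underflow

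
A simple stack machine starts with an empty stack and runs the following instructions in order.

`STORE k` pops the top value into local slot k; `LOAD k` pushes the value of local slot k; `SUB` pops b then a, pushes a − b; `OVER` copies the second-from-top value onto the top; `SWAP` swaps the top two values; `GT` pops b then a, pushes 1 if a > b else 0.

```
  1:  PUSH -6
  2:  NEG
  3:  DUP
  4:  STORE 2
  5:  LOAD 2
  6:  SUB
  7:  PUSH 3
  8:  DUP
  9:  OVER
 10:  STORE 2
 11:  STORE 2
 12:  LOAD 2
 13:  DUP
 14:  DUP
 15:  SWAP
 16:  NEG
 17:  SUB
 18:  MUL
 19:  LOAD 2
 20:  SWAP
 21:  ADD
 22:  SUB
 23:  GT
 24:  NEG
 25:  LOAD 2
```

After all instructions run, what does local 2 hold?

3

PUSH -6 -> [-6]
NEG     -> [6]
DUP     -> [6, 6]
STORE 2 -> [6]
LOAD 2  -> [6, 6]
SUB     -> [0]
PUSH 3  -> [0, 3]
DUP     -> [0, 3, 3]
OVER    -> [0, 3, 3, 3]
STORE 2 -> [0, 3, 3]
STORE 2 -> [0, 3]
LOAD 2  -> [0, 3, 3]
DUP     -> [0, 3, 3, 3]
DUP     -> [0, 3, 3, 3, 3]
SWAP    -> [0, 3, 3, 3, 3]
NEG     -> [0, 3, 3, 3, -3]
SUB     -> [0, 3, 3, 6]
MUL     -> [0, 3, 18]
LOAD 2  -> [0, 3, 18, 3]
SWAP    -> [0, 3, 3, 18]
ADD     -> [0, 3, 21]
SUB     -> [0, -18]
GT      -> [1]
NEG     -> [-1]
LOAD 2  -> [-1, 3]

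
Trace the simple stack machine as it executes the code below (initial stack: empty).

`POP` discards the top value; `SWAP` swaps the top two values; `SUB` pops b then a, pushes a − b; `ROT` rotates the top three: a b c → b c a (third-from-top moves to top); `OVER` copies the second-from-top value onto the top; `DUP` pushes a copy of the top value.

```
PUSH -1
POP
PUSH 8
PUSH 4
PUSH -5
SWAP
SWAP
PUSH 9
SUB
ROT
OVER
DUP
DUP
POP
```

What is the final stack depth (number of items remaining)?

5

PUSH -1 -> -1
POP     -> (empty)
PUSH 8  -> 8
PUSH 4  -> 8 4
PUSH -5 -> 8 4 -5
SWAP    -> 8 -5 4
SWAP    -> 8 4 -5
PUSH 9  -> 8 4 -5 9
SUB     -> 8 4 -14
ROT     -> 4 -14 8
OVER    -> 4 -14 8 -14
DUP     -> 4 -14 8 -14 -14
DUP     -> 4 -14 8 -14 -14 -14
POP     -> 4 -14 8 -14 -14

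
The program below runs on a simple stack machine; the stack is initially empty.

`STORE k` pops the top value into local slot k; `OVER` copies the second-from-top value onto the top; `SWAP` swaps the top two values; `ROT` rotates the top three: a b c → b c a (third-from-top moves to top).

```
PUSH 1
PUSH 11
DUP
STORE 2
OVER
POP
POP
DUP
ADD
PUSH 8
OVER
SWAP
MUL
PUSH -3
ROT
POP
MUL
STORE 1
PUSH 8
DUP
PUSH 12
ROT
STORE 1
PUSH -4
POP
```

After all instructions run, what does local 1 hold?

8

PUSH 1  → 1
PUSH 11 → 1 11
DUP     → 1 11 11
STORE 2 → 1 11
OVER    → 1 11 1
POP     → 1 11
POP     → 1
DUP     → 1 1
ADD     → 2
PUSH 8  → 2 8
OVER    → 2 8 2
SWAP    → 2 2 8
MUL     → 2 16
PUSH -3 → 2 16 -3
ROT     → 16 -3 2
POP     → 16 -3
MUL     → -48
STORE 1 → (empty)
PUSH 8  → 8
DUP     → 8 8
PUSH 12 → 8 8 12
ROT     → 8 12 8
STORE 1 → 8 12
PUSH -4 → 8 12 -4
POP     → 8 12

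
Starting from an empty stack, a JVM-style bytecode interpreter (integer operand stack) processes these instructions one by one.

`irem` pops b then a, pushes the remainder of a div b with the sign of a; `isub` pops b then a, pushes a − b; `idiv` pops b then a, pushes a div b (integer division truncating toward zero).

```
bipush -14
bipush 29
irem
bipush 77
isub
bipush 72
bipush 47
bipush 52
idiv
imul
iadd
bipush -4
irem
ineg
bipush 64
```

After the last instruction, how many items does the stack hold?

2

bipush -14 : [-14]
bipush 29  : [-14, 29]
irem       : [-14]
bipush 77  : [-14, 77]
isub       : [-91]
bipush 72  : [-91, 72]
bipush 47  : [-91, 72, 47]
bipush 52  : [-91, 72, 47, 52]
idiv       : [-91, 72, 0]
imul       : [-91, 0]
iadd       : [-91]
bipush -4  : [-91, -4]
irem       : [-3]
ineg       : [3]
bipush 64  : [3, 64]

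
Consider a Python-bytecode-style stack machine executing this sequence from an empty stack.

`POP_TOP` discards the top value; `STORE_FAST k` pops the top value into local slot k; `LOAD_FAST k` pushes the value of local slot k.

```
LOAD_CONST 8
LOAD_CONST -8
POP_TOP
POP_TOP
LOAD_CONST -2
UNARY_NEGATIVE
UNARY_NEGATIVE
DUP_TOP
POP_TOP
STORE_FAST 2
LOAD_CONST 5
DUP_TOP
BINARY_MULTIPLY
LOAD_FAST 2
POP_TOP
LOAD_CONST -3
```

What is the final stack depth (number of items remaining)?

LOAD_CONST 8    -> [8]
LOAD_CONST -8   -> [8, -8]
POP_TOP         -> [8]
POP_TOP         -> []
LOAD_CONST -2   -> [-2]
UNARY_NEGATIVE  -> [2]
UNARY_NEGATIVE  -> [-2]
DUP_TOP         -> [-2, -2]
POP_TOP         -> [-2]
STORE_FAST 2    -> []
LOAD_CONST 5    -> [5]
DUP_TOP         -> [5, 5]
BINARY_MULTIPLY -> [25]
LOAD_FAST 2     -> [25, -2]
POP_TOP         -> [25]
LOAD_CONST -3   -> [25, -3]

2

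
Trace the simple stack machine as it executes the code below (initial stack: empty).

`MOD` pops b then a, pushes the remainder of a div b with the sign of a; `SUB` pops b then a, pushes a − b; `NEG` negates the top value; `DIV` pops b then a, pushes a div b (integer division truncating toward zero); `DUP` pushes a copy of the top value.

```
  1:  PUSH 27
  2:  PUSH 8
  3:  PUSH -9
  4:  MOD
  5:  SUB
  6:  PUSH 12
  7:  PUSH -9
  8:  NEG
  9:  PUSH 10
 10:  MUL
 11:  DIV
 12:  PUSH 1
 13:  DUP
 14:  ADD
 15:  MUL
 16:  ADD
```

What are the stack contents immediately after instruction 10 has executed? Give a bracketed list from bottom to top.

PUSH 27 → 27
PUSH 8  → 27 8
PUSH -9 → 27 8 -9
MOD     → 27 8
SUB     → 19
PUSH 12 → 19 12
PUSH -9 → 19 12 -9
NEG     → 19 12 9
PUSH 10 → 19 12 9 10
MUL     → 19 12 90

[19, 12, 90]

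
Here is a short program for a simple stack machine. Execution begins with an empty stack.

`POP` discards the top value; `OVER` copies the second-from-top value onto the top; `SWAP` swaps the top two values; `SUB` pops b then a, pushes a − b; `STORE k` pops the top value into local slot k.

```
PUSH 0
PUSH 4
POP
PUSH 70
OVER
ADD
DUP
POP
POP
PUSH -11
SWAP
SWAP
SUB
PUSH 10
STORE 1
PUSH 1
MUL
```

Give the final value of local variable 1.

10

PUSH 0   : 0
PUSH 4   : 0 4
POP      : 0
PUSH 70  : 0 70
OVER     : 0 70 0
ADD      : 0 70
DUP      : 0 70 70
POP      : 0 70
POP      : 0
PUSH -11 : 0 -11
SWAP     : -11 0
SWAP     : 0 -11
SUB      : 11
PUSH 10  : 11 10
STORE 1  : 11
PUSH 1   : 11 1
MUL      : 11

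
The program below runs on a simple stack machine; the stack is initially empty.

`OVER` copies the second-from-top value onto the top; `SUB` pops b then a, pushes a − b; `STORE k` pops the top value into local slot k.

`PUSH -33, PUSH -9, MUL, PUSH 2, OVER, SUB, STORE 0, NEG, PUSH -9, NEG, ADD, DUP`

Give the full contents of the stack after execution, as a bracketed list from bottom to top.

[-288, -288]

PUSH -33 : [-33]
PUSH -9  : [-33, -9]
MUL      : [297]
PUSH 2   : [297, 2]
OVER     : [297, 2, 297]
SUB      : [297, -295]
STORE 0  : [297]
NEG      : [-297]
PUSH -9  : [-297, -9]
NEG      : [-297, 9]
ADD      : [-288]
DUP      : [-288, -288]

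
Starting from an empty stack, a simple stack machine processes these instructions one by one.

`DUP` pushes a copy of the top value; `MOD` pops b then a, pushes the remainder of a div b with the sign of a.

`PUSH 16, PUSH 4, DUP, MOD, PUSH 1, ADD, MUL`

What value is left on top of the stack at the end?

PUSH 16  16
PUSH 4   16 4
DUP      16 4 4
MOD      16 0
PUSH 1   16 0 1
ADD      16 1
MUL      16

16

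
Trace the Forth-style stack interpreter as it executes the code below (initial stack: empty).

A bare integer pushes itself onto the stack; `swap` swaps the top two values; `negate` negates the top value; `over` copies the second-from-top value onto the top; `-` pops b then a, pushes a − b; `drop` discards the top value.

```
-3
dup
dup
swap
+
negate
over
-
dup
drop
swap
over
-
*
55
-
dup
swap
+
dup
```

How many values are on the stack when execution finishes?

-3      -3
dup     -3 -3
dup     -3 -3 -3
swap    -3 -3 -3
+       -3 -6
negate  -3 6
over    -3 6 -3
-       -3 9
dup     -3 9 9
drop    -3 9
swap    9 -3
over    9 -3 9
-       9 -12
*       -108
55      -108 55
-       -163
dup     -163 -163
swap    -163 -163
+       -326
dup     -326 -326

2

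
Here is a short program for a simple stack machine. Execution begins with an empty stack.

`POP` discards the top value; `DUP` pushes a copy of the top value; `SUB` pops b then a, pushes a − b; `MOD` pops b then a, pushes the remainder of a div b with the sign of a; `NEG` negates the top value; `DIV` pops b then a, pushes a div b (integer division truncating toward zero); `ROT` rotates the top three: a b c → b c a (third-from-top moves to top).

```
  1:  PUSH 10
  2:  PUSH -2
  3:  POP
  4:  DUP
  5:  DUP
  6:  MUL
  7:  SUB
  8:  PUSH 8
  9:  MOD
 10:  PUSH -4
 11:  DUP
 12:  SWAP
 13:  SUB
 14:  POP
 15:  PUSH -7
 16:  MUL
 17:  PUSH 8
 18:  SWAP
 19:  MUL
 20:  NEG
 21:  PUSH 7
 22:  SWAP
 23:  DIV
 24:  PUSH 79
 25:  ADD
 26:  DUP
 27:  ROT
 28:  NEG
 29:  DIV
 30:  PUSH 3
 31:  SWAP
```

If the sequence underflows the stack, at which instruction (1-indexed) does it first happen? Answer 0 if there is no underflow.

PUSH 10 → [10]
PUSH -2 → [10, -2]
POP     → [10]
DUP     → [10, 10]
DUP     → [10, 10, 10]
MUL     → [10, 100]
SUB     → [-90]
PUSH 8  → [-90, 8]
MOD     → [-2]
PUSH -4 → [-2, -4]
DUP     → [-2, -4, -4]
SWAP    → [-2, -4, -4]
SUB     → [-2, 0]
POP     → [-2]
PUSH -7 → [-2, -7]
MUL     → [14]
PUSH 8  → [14, 8]
SWAP    → [8, 14]
MUL     → [112]
NEG     → [-112]
PUSH 7  → [-112, 7]
SWAP    → [7, -112]
DIV     → [0]
PUSH 79 → [0, 79]
ADD     → [79]
DUP     → [79, 79]
ROT  — needs 3 operands, stack has 2 → underflow

27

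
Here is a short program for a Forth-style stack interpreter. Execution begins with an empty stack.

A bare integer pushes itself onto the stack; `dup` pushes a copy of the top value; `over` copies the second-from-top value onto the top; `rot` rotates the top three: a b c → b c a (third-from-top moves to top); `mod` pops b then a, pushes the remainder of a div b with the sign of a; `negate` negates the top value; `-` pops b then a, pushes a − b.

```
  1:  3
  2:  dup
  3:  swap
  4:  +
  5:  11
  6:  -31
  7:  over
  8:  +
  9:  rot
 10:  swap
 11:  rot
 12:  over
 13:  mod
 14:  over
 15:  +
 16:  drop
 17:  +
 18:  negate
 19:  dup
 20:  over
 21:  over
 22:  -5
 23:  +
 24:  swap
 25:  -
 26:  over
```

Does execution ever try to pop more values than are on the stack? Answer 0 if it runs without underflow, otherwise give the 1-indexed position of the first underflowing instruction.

3       [3]
dup     [3, 3]
swap    [3, 3]
+       [6]
11      [6, 11]
-31     [6, 11, -31]
over    [6, 11, -31, 11]
+       [6, 11, -20]
rot     [11, -20, 6]
swap    [11, 6, -20]
rot     [6, -20, 11]
over    [6, -20, 11, -20]
mod     [6, -20, 11]
over    [6, -20, 11, -20]
+       [6, -20, -9]
drop    [6, -20]
+       [-14]
negate  [14]
dup     [14, 14]
over    [14, 14, 14]
over    [14, 14, 14, 14]
-5      [14, 14, 14, 14, -5]
+       [14, 14, 14, 9]
swap    [14, 14, 9, 14]
-       [14, 14, -5]
over    [14, 14, -5, 14]

0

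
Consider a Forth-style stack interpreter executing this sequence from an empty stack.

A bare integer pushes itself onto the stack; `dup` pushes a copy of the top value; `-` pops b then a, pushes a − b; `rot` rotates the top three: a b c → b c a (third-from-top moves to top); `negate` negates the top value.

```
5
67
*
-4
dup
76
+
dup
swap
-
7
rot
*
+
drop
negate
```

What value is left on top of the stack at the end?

5      : 5
67     : 5 67
*      : 335
-4     : 335 -4
dup    : 335 -4 -4
76     : 335 -4 -4 76
+      : 335 -4 72
dup    : 335 -4 72 72
swap   : 335 -4 72 72
-      : 335 -4 0
7      : 335 -4 0 7
rot    : 335 0 7 -4
*      : 335 0 -28
+      : 335 -28
drop   : 335
negate : -335

-335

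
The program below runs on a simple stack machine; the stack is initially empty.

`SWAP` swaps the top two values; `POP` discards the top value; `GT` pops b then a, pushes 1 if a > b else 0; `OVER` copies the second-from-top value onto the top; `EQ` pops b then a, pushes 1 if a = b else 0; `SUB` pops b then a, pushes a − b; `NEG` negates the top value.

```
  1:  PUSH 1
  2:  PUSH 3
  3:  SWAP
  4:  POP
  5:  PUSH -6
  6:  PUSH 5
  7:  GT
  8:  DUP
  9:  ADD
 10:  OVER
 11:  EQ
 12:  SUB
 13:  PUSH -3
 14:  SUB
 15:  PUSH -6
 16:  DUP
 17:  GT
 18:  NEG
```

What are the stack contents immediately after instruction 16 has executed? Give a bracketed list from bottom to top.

[6, -6, -6]

PUSH 1  -> [1]
PUSH 3  -> [1, 3]
SWAP    -> [3, 1]
POP     -> [3]
PUSH -6 -> [3, -6]
PUSH 5  -> [3, -6, 5]
GT      -> [3, 0]
DUP     -> [3, 0, 0]
ADD     -> [3, 0]
OVER    -> [3, 0, 3]
EQ      -> [3, 0]
SUB     -> [3]
PUSH -3 -> [3, -3]
SUB     -> [6]
PUSH -6 -> [6, -6]
DUP     -> [6, -6, -6]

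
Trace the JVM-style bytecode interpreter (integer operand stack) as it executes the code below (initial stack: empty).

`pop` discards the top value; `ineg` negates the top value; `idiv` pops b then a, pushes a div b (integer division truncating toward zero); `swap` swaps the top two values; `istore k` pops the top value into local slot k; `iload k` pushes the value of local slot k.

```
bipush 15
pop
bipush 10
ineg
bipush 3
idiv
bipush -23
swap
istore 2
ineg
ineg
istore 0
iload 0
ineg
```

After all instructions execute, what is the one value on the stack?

bipush 15  → [15]
pop        → []
bipush 10  → [10]
ineg       → [-10]
bipush 3   → [-10, 3]
idiv       → [-3]
bipush -23 → [-3, -23]
swap       → [-23, -3]
istore 2   → [-23]
ineg       → [23]
ineg       → [-23]
istore 0   → []
iload 0    → [-23]
ineg       → [23]

23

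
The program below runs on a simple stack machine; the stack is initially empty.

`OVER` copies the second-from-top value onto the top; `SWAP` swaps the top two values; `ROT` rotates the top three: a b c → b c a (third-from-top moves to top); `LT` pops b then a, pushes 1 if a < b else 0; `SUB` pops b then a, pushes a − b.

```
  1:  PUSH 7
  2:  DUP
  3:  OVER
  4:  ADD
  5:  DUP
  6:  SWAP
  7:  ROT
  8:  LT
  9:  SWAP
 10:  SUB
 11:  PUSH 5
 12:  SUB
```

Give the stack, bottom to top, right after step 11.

PUSH 7 -> 7
DUP    -> 7 7
OVER   -> 7 7 7
ADD    -> 7 14
DUP    -> 7 14 14
SWAP   -> 7 14 14
ROT    -> 14 14 7
LT     -> 14 0
SWAP   -> 0 14
SUB    -> -14
PUSH 5 -> -14 5

[-14, 5]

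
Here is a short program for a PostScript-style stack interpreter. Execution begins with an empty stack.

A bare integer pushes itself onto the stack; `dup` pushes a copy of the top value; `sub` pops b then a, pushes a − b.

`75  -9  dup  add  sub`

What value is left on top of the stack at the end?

75  -> [75]
-9  -> [75, -9]
dup -> [75, -9, -9]
add -> [75, -18]
sub -> [93]

93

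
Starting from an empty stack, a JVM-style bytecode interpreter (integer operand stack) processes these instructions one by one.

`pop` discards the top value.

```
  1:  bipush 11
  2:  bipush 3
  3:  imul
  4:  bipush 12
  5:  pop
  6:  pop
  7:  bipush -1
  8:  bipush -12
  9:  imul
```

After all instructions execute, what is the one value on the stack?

bipush 11   11
bipush 3    11 3
imul        33
bipush 12   33 12
pop         33
pop         (empty)
bipush -1   -1
bipush -12  -1 -12
imul        12

12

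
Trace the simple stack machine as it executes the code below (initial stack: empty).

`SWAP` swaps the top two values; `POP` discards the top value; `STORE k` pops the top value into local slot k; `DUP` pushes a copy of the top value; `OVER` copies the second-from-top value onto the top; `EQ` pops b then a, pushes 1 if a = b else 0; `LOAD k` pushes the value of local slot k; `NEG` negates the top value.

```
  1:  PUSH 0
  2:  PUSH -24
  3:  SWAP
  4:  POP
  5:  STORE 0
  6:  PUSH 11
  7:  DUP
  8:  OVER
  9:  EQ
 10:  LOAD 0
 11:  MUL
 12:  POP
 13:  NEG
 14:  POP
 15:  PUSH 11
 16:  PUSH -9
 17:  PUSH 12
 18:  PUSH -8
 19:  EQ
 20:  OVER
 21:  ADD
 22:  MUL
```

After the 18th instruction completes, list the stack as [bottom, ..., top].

PUSH 0   -> 0
PUSH -24 -> 0 -24
SWAP     -> -24 0
POP      -> -24
STORE 0  -> (empty)
PUSH 11  -> 11
DUP      -> 11 11
OVER     -> 11 11 11
EQ       -> 11 1
LOAD 0   -> 11 1 -24
MUL      -> 11 -24
POP      -> 11
NEG      -> -11
POP      -> (empty)
PUSH 11  -> 11
PUSH -9  -> 11 -9
PUSH 12  -> 11 -9 12
PUSH -8  -> 11 -9 12 -8

[11, -9, 12, -8]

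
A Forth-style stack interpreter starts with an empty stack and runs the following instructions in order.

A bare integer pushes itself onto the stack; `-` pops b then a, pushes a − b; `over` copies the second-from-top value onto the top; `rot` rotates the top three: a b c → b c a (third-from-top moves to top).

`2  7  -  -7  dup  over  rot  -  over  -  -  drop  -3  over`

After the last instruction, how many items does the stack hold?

2    -> 2
7    -> 2 7
-    -> -5
-7   -> -5 -7
dup  -> -5 -7 -7
over -> -5 -7 -7 -7
rot  -> -5 -7 -7 -7
-    -> -5 -7 0
over -> -5 -7 0 -7
-    -> -5 -7 7
-    -> -5 -14
drop -> -5
-3   -> -5 -3
over -> -5 -3 -5

3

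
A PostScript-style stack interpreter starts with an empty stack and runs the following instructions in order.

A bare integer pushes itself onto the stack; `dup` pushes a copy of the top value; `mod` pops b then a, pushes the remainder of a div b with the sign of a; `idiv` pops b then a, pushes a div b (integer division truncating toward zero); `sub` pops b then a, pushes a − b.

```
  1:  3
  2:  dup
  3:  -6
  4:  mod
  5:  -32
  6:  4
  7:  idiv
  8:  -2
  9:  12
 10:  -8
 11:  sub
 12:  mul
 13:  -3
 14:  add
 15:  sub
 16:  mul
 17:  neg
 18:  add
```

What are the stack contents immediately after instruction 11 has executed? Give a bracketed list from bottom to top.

[3, 3, -8, -2, 20]

3    -> [3]
dup  -> [3, 3]
-6   -> [3, 3, -6]
mod  -> [3, 3]
-32  -> [3, 3, -32]
4    -> [3, 3, -32, 4]
idiv -> [3, 3, -8]
-2   -> [3, 3, -8, -2]
12   -> [3, 3, -8, -2, 12]
-8   -> [3, 3, -8, -2, 12, -8]
sub  -> [3, 3, -8, -2, 20]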